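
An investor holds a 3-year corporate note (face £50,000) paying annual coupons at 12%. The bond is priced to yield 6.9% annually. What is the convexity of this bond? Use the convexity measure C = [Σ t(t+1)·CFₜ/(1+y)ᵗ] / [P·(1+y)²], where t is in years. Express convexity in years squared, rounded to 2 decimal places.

9.15

With y = 0.069:
  t   CF        PV=CF/(1+0.069)^t    t·PV        t(t+1)·PV
  1     6,000.00     5,612.7222     5,612.7222      11,225.4443
  2     6,000.00     5,250.4417    10,500.8834      31,502.6502
  3    56,000.00    45,841.0874   137,523.2623     550,093.0493
  Σ                 56,704.2513   153,636.8679     592,821.1438
P = 56,704.2513.
Convexity = Σ t(t+1)·PV / [P·(1+y)²] = 592,821.1438 / (56,704.2513 × 1.142761) = 9.14856.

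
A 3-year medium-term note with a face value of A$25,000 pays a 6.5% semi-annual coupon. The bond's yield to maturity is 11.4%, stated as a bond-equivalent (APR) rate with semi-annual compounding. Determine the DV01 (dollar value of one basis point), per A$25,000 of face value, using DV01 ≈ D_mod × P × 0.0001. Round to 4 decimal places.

Periodic yield y = 0.057.
  t   CF        PV=CF/(1+0.057)^t    t·PV
  1       812.50       768.6850       768.6850
  2       812.50       727.2327     1,454.4654
  3       812.50       688.0158     2,064.0474
  4       812.50       650.9137     2,603.6548
  5       812.50       615.8124     3,079.0620
  6    25,812.50    18,508.8802   111,053.2814
  Σ                 21,959.5398   121,023.1960
P = 21,959.5398; D_Mac = 5.51119 half-year periods = 2.75559 yrs; D_mod = 2.60700 yrs.
DV01 ≈ 2.60700 × 21,959.5398 × 0.0001 = 5.724844.

A$5.7248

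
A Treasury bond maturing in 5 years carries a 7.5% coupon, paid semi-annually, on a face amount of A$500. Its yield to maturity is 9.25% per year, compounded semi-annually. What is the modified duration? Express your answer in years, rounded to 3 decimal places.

Periodic yield y = 0.04625. First find Macaulay duration:
  t   CF        PV=CF/(1+0.04625)^t    t·PV
  1        18.75        17.9211        17.9211
  2        18.75        17.1289        34.2579
  3        18.75        16.3717        49.1152
  4        18.75        15.6480        62.5921
  5        18.75        14.9563        74.7815
  6        18.75        14.2951        85.7708
  7        18.75        13.6632        95.6425
  8        18.75        13.0592       104.4738
  9        18.75        12.4819       112.3374
  10      518.75       330.0680     3,300.6798
  Σ                    465.5936     3,937.5722
P = 465.5936; Macaulay duration = 3,937.5722 / 465.5936 = 8.45710 half-year periods = 4.22855 years.
Modified duration = D_Mac / (1 + y) = 4.22855 / 1.04625 = 4.04163 years.

4.042 years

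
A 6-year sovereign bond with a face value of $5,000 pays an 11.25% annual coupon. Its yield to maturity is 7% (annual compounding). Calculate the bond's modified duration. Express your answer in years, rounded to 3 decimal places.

4.484 years

Periodic yield y = 0.07. First find Macaulay duration:
  t   CF        PV=CF/(1+0.07)^t    t·PV
  1       562.50       525.7009       525.7009
  2       562.50       491.3093       982.6186
  3       562.50       459.1676     1,377.5027
  4       562.50       429.1286     1,716.5142
  5       562.50       401.0547     2,005.2736
  6     5,562.50     3,706.5286    22,239.1717
  Σ                  6,012.8897    28,846.7817
P = 6,012.8897; Macaulay duration = 28,846.7817 / 6,012.8897 = 4.79749 years.
Modified duration = D_Mac / (1 + y) = 4.79749 / 1.07 = 4.48364 years.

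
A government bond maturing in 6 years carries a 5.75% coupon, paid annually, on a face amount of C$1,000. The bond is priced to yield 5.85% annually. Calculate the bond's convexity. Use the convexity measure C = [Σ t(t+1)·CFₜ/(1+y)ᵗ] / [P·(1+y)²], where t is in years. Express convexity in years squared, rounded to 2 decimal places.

31.21

With y = 0.0585:
  t   CF        PV=CF/(1+0.0585)^t    t·PV        t(t+1)·PV
  1        57.50        54.3222        54.3222         108.6443
  2        57.50        51.3199       102.6399         307.9196
  3        57.50        48.4836       145.4509         581.8037
  4        57.50        45.8041       183.2164         916.0821
  5        57.50        43.2727       216.3633       1,298.1796
  6     1,057.50       751.8569     4,511.1415      31,577.9907
  Σ                    995.0594     5,213.1342      34,790.6201
P = 995.0594.
Convexity = Σ t(t+1)·PV / [P·(1+y)²] = 34,790.6201 / (995.0594 × 1.120422) = 31.20552.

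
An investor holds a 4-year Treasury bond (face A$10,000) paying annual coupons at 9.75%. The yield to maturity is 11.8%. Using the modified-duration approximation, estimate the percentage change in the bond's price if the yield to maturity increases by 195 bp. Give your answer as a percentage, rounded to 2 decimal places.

Periodic yield y = 0.118. Modified duration first:
  t   CF        PV=CF/(1+0.118)^t    t·PV
  1       975.00       872.0930       872.0930
  2       975.00       780.0474     1,560.0949
  3       975.00       697.7168     2,093.1505
  4    10,975.00     7,024.8542    28,099.4168
  Σ                  9,374.7115    32,624.7552
P = 9,374.7115; D_Mac = 3.48008 yrs; D_mod = 3.48008/(1+0.118) = 3.11277 yrs.
ΔP/P ≈ -D_mod · Δy = -3.11277 × (+0.0195) = -0.060699 = -6.0699%.

-6.07%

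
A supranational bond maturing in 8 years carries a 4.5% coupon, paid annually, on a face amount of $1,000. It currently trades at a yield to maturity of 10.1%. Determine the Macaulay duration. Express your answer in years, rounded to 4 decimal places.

Periodic yield y = 0.101. Discount each cash flow and weight by its year:
  t   CF        PV=CF/(1+0.101)^t    t·PV
  1        45.00        40.8719        40.8719
  2        45.00        37.1226        74.2451
  3        45.00        33.7171       101.1514
  4        45.00        30.6241       122.4964
  5        45.00        27.8148       139.0740
  6        45.00        25.2632       151.5793
  7        45.00        22.9457       160.6199
  8     1,045.00       483.9692     3,871.7537
  Σ                    702.3286     4,661.7917
Price P = Σ PV = 702.3286.
Macaulay duration = Σ(t·PV) / P = 4,661.7917 / 702.3286 = 6.63762 years.

6.6376 years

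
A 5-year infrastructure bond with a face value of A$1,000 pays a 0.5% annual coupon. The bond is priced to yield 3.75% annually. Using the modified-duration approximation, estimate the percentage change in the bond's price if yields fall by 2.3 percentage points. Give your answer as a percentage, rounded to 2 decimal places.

+10.96%

Periodic yield y = 0.0375. Modified duration first:
  t   CF        PV=CF/(1+0.0375)^t    t·PV
  1         5.00         4.8193         4.8193
  2         5.00         4.6451         9.2902
  3         5.00         4.4772        13.4316
  4         5.00         4.3154        17.2615
  5     1,005.00       836.0371     4,180.1854
  Σ                    854.2940     4,224.9878
P = 854.2940; D_Mac = 4.94559 yrs; D_mod = 4.94559/(1+0.0375) = 4.76683 yrs.
ΔP/P ≈ -D_mod · Δy = -4.76683 × (-0.023) = +0.109637 = +10.9637%.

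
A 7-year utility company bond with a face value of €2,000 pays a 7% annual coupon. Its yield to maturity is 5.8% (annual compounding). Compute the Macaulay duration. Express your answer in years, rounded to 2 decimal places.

Periodic yield y = 0.058. Discount each cash flow and weight by its year:
  t   CF        PV=CF/(1+0.058)^t    t·PV
  1       140.00       132.3251       132.3251
  2       140.00       125.0710       250.1420
  3       140.00       118.2146       354.6437
  4       140.00       111.7340       446.9360
  5       140.00       105.6087       528.0435
  6       140.00        99.8192       598.9151
  7     2,140.00     1,442.1622    10,095.1352
  Σ                  2,134.9348    12,406.1408
Price P = Σ PV = 2,134.9348.
Macaulay duration = Σ(t·PV) / P = 12,406.1408 / 2,134.9348 = 5.81102 years.

5.81 years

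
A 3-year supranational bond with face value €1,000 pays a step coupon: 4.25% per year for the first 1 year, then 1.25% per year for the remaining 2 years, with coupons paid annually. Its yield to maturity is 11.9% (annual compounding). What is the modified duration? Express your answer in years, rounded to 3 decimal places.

2.581 years

Periodic yield y = 0.119. First find Macaulay duration:
  t   CF        PV=CF/(1+0.119)^t    t·PV
  1        42.50        37.9803        37.9803
  2        12.50         9.9827        19.9655
  3     1,012.50       722.6113     2,167.8340
  Σ                    770.5744     2,225.7798
P = 770.5744; Macaulay duration = 2,225.7798 / 770.5744 = 2.88847 years.
Modified duration = D_Mac / (1 + y) = 2.88847 / 1.119 = 2.58129 years.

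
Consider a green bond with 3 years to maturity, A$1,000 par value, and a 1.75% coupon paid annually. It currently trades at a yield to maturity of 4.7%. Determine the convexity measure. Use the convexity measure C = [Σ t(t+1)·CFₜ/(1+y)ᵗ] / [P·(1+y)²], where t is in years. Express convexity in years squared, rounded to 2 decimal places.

10.69

With y = 0.047:
  t   CF        PV=CF/(1+0.047)^t    t·PV        t(t+1)·PV
  1        17.50        16.7144        16.7144          33.4288
  2        17.50        15.9641        31.9282          95.7847
  3     1,017.50       886.5319     2,659.5957      10,638.3829
  Σ                    919.2104     2,708.2384      10,767.5964
P = 919.2104.
Convexity = Σ t(t+1)·PV / [P·(1+y)²] = 10,767.5964 / (919.2104 × 1.096209) = 10.68588.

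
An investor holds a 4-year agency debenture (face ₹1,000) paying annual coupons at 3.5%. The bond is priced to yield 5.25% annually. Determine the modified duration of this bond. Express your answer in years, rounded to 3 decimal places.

3.605 years

Periodic yield y = 0.0525. First find Macaulay duration:
  t   CF        PV=CF/(1+0.0525)^t    t·PV
  1        35.00        33.2542        33.2542
  2        35.00        31.5954        63.1908
  3        35.00        30.0194        90.0581
  4     1,035.00       843.4356     3,373.7424
  Σ                    938.3045     3,560.2455
P = 938.3045; Macaulay duration = 3,560.2455 / 938.3045 = 3.79434 years.
Modified duration = D_Mac / (1 + y) = 3.79434 / 1.0525 = 3.60507 years.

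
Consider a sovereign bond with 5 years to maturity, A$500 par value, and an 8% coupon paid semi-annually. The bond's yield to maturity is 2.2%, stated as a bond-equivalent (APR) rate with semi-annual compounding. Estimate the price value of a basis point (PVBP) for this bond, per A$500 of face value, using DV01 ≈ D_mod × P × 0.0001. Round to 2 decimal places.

A$0.27

Periodic yield y = 0.011.
  t   CF        PV=CF/(1+0.011)^t    t·PV
  1        20.00        19.7824        19.7824
  2        20.00        19.5672        39.1343
  3        20.00        19.3543        58.0628
  4        20.00        19.1437        76.5747
  5        20.00        18.9354        94.6769
  6        20.00        18.7294       112.3762
  7        20.00        18.5256       129.6791
  8        20.00        18.3240       146.5922
  9        20.00        18.1246       163.1218
  10      520.00       466.1136     4,661.1361
  Σ                    636.6001     5,501.1365
P = 636.6001; D_Mac = 8.64143 half-year periods = 4.32072 yrs; D_mod = 4.27371 yrs.
DV01 ≈ 4.27371 × 636.6001 × 0.0001 = 0.272064.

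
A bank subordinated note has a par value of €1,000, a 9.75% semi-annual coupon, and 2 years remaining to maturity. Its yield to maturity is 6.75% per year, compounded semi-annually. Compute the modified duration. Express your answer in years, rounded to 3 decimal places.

Periodic yield y = 0.03375. First find Macaulay duration:
  t   CF        PV=CF/(1+0.03375)^t    t·PV
  1        48.75        47.1584        47.1584
  2        48.75        45.6188        91.2375
  3        48.75        44.1294       132.3882
  4     1,048.75       918.3535     3,673.4140
  Σ                  1,055.2601     3,944.1981
P = 1,055.2601; Macaulay duration = 3,944.1981 / 1,055.2601 = 3.73766 half-year periods = 1.86883 years.
Modified duration = D_Mac / (1 + y) = 1.86883 / 1.03375 = 1.80781 years.

1.808 years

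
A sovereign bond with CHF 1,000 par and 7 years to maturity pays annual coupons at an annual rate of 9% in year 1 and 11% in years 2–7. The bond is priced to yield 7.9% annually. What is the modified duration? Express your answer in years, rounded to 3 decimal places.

Periodic yield y = 0.079. First find Macaulay duration:
  t   CF        PV=CF/(1+0.079)^t    t·PV
  1        90.00        83.4106        83.4106
  2       110.00        94.4822       188.9643
  3       110.00        87.5646       262.6937
  4       110.00        81.1534       324.6137
  5       110.00        75.2117       376.0585
  6       110.00        69.7050       418.2301
  7     1,110.00       651.8878     4,563.2147
  Σ                  1,143.4153     6,217.1857
P = 1,143.4153; Macaulay duration = 6,217.1857 / 1,143.4153 = 5.43738 years.
Modified duration = D_Mac / (1 + y) = 5.43738 / 1.079 = 5.03928 years.

5.039 years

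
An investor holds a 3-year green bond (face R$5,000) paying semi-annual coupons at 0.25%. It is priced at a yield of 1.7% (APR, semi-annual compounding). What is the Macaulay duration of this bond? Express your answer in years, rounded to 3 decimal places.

2.990 years

Periodic yield y = 0.0085. Discount each cash flow and weight by its period:
  t   CF        PV=CF/(1+0.0085)^t    t·PV
  1         6.25         6.1973         6.1973
  2         6.25         6.1451        12.2902
  3         6.25         6.0933        18.2799
  4         6.25         6.0419        24.1678
  5         6.25         5.9910        29.9551
  6     5,006.25     4,758.3581    28,550.1483
  Σ                  4,788.8267    28,641.0385
Price P = Σ PV = 4,788.8267.
Macaulay duration = Σ(t·PV) / P = 28,641.0385 / 4,788.8267 = 5.98080 half-year periods.
In years: 5.98080 / 2 = 2.99040 years.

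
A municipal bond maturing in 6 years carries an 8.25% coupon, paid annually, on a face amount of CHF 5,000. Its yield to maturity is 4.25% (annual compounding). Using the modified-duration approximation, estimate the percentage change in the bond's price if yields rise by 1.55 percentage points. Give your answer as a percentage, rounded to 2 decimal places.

Periodic yield y = 0.0425. Modified duration first:
  t   CF        PV=CF/(1+0.0425)^t    t·PV
  1       412.50       395.6835       395.6835
  2       412.50       379.5525       759.1049
  3       412.50       364.0791     1,092.2373
  4       412.50       349.2366     1,396.9462
  5       412.50       334.9991     1,674.9955
  6     5,412.50     4,216.3973    25,298.3839
  Σ                  6,039.9480    30,617.3513
P = 6,039.9480; D_Mac = 5.06914 yrs; D_mod = 5.06914/(1+0.0425) = 4.86249 yrs.
ΔP/P ≈ -D_mod · Δy = -4.86249 × (+0.0155) = -0.075369 = -7.5369%.

-7.54%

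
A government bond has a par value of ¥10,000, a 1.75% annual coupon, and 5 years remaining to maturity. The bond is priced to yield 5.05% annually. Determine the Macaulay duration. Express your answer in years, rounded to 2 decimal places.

Periodic yield y = 0.0505. Discount each cash flow and weight by its year:
  t   CF        PV=CF/(1+0.0505)^t    t·PV
  1       175.00       166.5873       166.5873
  2       175.00       158.5791       317.1582
  3       175.00       150.9558       452.8675
  4       175.00       143.6990       574.7961
  5    10,175.00     7,953.4240    39,767.1199
  Σ                  8,573.2453    41,278.5290
Price P = Σ PV = 8,573.2453.
Macaulay duration = Σ(t·PV) / P = 41,278.5290 / 8,573.2453 = 4.81481 years.

4.81 years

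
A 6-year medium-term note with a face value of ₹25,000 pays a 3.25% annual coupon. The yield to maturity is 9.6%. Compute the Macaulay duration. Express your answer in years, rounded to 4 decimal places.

Periodic yield y = 0.096. Discount each cash flow and weight by its year:
  t   CF        PV=CF/(1+0.096)^t    t·PV
  1       812.50       741.3321       741.3321
  2       812.50       676.3979     1,352.7958
  3       812.50       617.1514     1,851.4542
  4       812.50       563.0943     2,252.3773
  5       812.50       513.7722     2,568.8610
  6    25,812.50    14,892.4703    89,354.8221
  Σ                 18,004.2183    98,121.6425
Price P = Σ PV = 18,004.2183.
Macaulay duration = Σ(t·PV) / P = 98,121.6425 / 18,004.2183 = 5.44993 years.

5.4499 years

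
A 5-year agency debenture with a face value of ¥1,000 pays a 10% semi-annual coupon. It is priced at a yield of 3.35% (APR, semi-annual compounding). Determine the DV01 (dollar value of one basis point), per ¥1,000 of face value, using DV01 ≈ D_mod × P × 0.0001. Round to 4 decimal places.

Periodic yield y = 0.01675.
  t   CF        PV=CF/(1+0.01675)^t    t·PV
  1        50.00        49.1763        49.1763
  2        50.00        48.3662        96.7323
  3        50.00        47.5694       142.7081
  4        50.00        46.7857       187.1429
  5        50.00        46.0150       230.0748
  6        50.00        45.2569       271.5415
  7        50.00        44.5113       311.5794
  8        50.00        43.7781       350.2245
  9        50.00        43.0569       387.5118
  10    1,050.00       889.2984     8,892.9835
  Σ                  1,303.8141    10,919.6752
P = 1,303.8141; D_Mac = 8.37518 half-year periods = 4.18759 yrs; D_mod = 4.11860 yrs.
DV01 ≈ 4.11860 × 1,303.8141 × 0.0001 = 0.536989.

¥0.5370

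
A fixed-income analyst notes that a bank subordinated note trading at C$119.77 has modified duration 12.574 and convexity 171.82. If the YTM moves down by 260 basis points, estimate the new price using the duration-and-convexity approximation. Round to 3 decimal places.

C$165.881

Duration effect: -D_mod·Δy = -12.574 × (-0.026) = +0.326924
Convexity effect: ½·C·(Δy)² = 0.5 × 171.82 × (-0.026)² = +0.05807516
ΔP/P ≈ +0.326924 + 0.05807516 = +0.38499916
New price ≈ 119.77 × (1 + 0.38499916) = 165.8813493932.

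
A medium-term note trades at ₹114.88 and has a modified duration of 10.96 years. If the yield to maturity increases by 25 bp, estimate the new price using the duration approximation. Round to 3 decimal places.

₹111.732

Duration approximation: ΔP/P ≈ -D_mod · Δy = -10.96 × (+0.0025) = -0.027400.
New price ≈ 114.88 × (1 - 0.027400) = 111.732288.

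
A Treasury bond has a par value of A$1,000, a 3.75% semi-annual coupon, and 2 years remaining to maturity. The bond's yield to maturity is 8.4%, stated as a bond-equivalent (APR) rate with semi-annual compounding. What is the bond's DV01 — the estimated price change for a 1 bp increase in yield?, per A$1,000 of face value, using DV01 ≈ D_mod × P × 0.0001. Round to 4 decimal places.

Periodic yield y = 0.042.
  t   CF        PV=CF/(1+0.042)^t    t·PV
  1        18.75        17.9942        17.9942
  2        18.75        17.2689        34.5379
  3        18.75        16.5729        49.7187
  4     1,018.75       864.1651     3,456.6606
  Σ                    916.0012     3,558.9114
P = 916.0012; D_Mac = 3.88527 half-year periods = 1.94263 yrs; D_mod = 1.86433 yrs.
DV01 ≈ 1.86433 × 916.0012 × 0.0001 = 0.170773.

A$0.1708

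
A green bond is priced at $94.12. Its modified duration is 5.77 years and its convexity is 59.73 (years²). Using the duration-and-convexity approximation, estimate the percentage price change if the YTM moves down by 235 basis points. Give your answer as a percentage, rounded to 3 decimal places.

+15.209%

Duration effect: -D_mod·Δy = -5.77 × (-0.0235) = +0.135595
Convexity effect: ½·C·(Δy)² = 0.5 × 59.73 × (-0.0235)² = +0.01649294625
ΔP/P ≈ +0.135595 + 0.01649294625 = +0.15208794625
= +15.208794625%.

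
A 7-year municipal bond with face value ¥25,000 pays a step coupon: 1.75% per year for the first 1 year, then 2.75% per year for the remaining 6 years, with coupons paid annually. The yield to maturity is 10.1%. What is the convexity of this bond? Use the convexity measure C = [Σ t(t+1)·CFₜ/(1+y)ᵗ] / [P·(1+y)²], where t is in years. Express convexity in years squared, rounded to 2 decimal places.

40.69

With y = 0.101:
  t   CF        PV=CF/(1+0.101)^t    t·PV        t(t+1)·PV
  1       437.50       397.3660       397.3660         794.7321
  2       687.50       567.1502     1,134.3003       3,402.9010
  3       687.50       515.1228     1,545.3683       6,181.4732
  4       687.50       467.8681     1,871.4724       9,357.3618
  5       687.50       424.9483     2,124.7416      12,748.4493
  6       687.50       385.9658     2,315.7946      16,210.5623
  7    25,687.50    13,098.1695    91,687.1865     733,497.4923
  Σ                 15,856.5906   101,076.2297     782,192.9720
P = 15,856.5906.
Convexity = Σ t(t+1)·PV / [P·(1+y)²] = 782,192.9720 / (15,856.5906 × 1.212201) = 40.69391.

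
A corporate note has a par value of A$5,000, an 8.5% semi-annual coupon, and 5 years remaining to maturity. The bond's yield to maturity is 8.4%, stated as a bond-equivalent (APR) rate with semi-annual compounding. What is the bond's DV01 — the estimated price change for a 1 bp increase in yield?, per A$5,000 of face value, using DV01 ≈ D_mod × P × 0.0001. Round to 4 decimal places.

Periodic yield y = 0.042.
  t   CF        PV=CF/(1+0.042)^t    t·PV
  1       212.50       203.9347       203.9347
  2       212.50       195.7147       391.4294
  3       212.50       187.8260       563.4781
  4       212.50       180.2553       721.0212
  5       212.50       172.9897       864.9487
  6       212.50       166.0170       996.1021
  7       212.50       159.3254     1,115.2775
  8       212.50       152.9034     1,223.2273
  9       212.50       146.7403     1,320.6629
  10    5,212.50     3,454.3702    34,543.7020
  Σ                  5,020.0769    41,943.7840
P = 5,020.0769; D_Mac = 8.35521 half-year periods = 4.17760 yrs; D_mod = 4.00922 yrs.
DV01 ≈ 4.00922 × 5,020.0769 × 0.0001 = 2.012658.

A$2.0127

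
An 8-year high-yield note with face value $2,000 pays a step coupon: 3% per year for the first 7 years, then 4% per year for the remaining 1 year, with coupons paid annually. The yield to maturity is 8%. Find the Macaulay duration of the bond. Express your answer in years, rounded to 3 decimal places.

7.063 years

Periodic yield y = 0.08. Discount each cash flow and weight by its year:
  t   CF        PV=CF/(1+0.08)^t    t·PV
  1        60.00        55.5556        55.5556
  2        60.00        51.4403       102.8807
  3        60.00        47.6299       142.8898
  4        60.00        44.1018       176.4072
  5        60.00        40.8350       204.1750
  6        60.00        37.8102       226.8611
  7        60.00        35.0094       245.0660
  8     2,080.00     1,123.7593     8,990.0742
  Σ                  1,436.1415    10,143.9094
Price P = Σ PV = 1,436.1415.
Macaulay duration = Σ(t·PV) / P = 10,143.9094 / 1,436.1415 = 7.06331 years.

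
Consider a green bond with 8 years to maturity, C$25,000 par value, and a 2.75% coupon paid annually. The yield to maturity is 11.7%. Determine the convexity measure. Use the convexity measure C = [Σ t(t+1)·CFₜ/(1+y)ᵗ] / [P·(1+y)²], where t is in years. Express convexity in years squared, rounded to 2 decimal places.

48.14

With y = 0.117:
  t   CF        PV=CF/(1+0.117)^t    t·PV        t(t+1)·PV
  1       687.50       615.4879       615.4879       1,230.9758
  2       687.50       551.0187     1,102.0374       3,306.1123
  3       687.50       493.3023     1,479.9070       5,919.6282
  4       687.50       441.6315     1,766.5259       8,832.6293
  5       687.50       395.3728     1,976.8642      11,861.1853
  6       687.50       353.9596     2,123.7574      14,866.3021
  7       687.50       316.8841     2,218.1889      17,745.5113
  8    25,687.50    10,599.7703    84,798.1624     763,183.4620
  Σ                 13,767.4273    96,080.9313     826,945.8064
P = 13,767.4273.
Convexity = Σ t(t+1)·PV / [P·(1+y)²] = 826,945.8064 / (13,767.4273 × 1.247689) = 48.14131.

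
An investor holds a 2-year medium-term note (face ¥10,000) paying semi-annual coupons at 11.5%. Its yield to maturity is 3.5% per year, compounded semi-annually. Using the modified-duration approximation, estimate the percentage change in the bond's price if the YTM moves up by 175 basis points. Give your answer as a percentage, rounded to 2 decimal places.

-3.19%

Periodic yield y = 0.0175. Modified duration first:
  t   CF        PV=CF/(1+0.0175)^t    t·PV
  1       575.00       565.1106       565.1106
  2       575.00       555.3912     1,110.7824
  3       575.00       545.8390     1,637.5171
  4    10,575.00     9,866.0362    39,464.1448
  Σ                 11,532.3770    42,777.5549
P = 11,532.3770; D_Mac = 3.70934 half-year periods = 1.85467 yrs; D_mod = 1.85467/(1+0.0175) = 1.82277 yrs.
ΔP/P ≈ -D_mod · Δy = -1.82277 × (+0.0175) = -0.031899 = -3.1899%.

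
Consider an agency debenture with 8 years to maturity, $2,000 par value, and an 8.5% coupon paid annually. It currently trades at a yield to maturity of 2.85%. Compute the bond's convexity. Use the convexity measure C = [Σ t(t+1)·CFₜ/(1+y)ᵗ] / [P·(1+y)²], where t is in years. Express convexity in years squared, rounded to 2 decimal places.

50.43

With y = 0.0285:
  t   CF        PV=CF/(1+0.0285)^t    t·PV        t(t+1)·PV
  1       170.00       165.2893       165.2893         330.5785
  2       170.00       160.7090       321.4181         964.2543
  3       170.00       156.2558       468.7673       1,875.0691
  4       170.00       151.9259       607.7035       3,038.5174
  5       170.00       147.7160       738.5798       4,431.4790
  6       170.00       143.6227       861.7363       6,032.1542
  7       170.00       139.6429       977.5003       7,820.0022
  8     2,170.00     1,733.1070    13,864.8557     124,783.7009
  Σ                  2,798.2685    18,005.8502     149,275.7557
P = 2,798.2685.
Convexity = Σ t(t+1)·PV / [P·(1+y)²] = 149,275.7557 / (2,798.2685 × 1.057812) = 50.43027.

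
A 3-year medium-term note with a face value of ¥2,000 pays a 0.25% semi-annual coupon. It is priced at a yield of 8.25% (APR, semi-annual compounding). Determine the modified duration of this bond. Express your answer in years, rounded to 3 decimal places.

Periodic yield y = 0.04125. First find Macaulay duration:
  t   CF        PV=CF/(1+0.04125)^t    t·PV
  1         2.50         2.4010         2.4010
  2         2.50         2.3058         4.6117
  3         2.50         2.2145         6.6435
  4         2.50         2.1268         8.5071
  5         2.50         2.0425        10.2126
  6     2,002.50     1,571.2397     9,427.4381
  Σ                  1,582.3303     9,459.8139
P = 1,582.3303; Macaulay duration = 9,459.8139 / 1,582.3303 = 5.97841 half-year periods = 2.98920 years.
Modified duration = D_Mac / (1 + y) = 2.98920 / 1.04125 = 2.87078 years.

2.871 years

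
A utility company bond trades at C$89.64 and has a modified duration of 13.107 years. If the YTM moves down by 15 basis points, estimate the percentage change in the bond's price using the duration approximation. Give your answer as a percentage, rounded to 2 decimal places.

+1.97%

Duration approximation: ΔP/P ≈ -D_mod · Δy = -13.107 × (-0.0015) = +0.0196605.
As a percentage: +1.96605%.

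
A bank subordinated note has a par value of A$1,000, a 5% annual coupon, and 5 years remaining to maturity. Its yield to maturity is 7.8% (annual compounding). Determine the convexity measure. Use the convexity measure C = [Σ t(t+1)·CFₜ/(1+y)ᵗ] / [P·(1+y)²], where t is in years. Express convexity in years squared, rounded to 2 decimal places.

With y = 0.078:
  t   CF        PV=CF/(1+0.078)^t    t·PV        t(t+1)·PV
  1        50.00        46.3822        46.3822          92.7644
  2        50.00        43.0261        86.0523         258.1569
  3        50.00        39.9129       119.7388         478.9553
  4        50.00        37.0250       148.1000         740.4998
  5     1,050.00       721.2661     3,606.3303      21,637.9817
  Σ                    887.6123     4,006.6036      23,208.3581
P = 887.6123.
Convexity = Σ t(t+1)·PV / [P·(1+y)²] = 23,208.3581 / (887.6123 × 1.162084) = 22.50005.

22.50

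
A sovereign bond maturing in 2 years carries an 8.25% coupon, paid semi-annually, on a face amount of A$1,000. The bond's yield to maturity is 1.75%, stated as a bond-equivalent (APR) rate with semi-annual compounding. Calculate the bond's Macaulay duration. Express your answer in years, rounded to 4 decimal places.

Periodic yield y = 0.00875. Discount each cash flow and weight by its period:
  t   CF        PV=CF/(1+0.00875)^t    t·PV
  1        41.25        40.8922        40.8922
  2        41.25        40.5375        81.0750
  3        41.25        40.1859       120.5576
  4     1,041.25     1,005.5897     4,022.3589
  Σ                  1,127.2053     4,264.8836
Price P = Σ PV = 1,127.2053.
Macaulay duration = Σ(t·PV) / P = 4,264.8836 / 1,127.2053 = 3.78359 half-year periods.
In years: 3.78359 / 2 = 1.89180 years.

1.8918 years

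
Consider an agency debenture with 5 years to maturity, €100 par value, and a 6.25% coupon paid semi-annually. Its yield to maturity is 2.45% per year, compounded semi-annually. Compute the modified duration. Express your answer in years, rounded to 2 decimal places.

Periodic yield y = 0.01225. First find Macaulay duration:
  t   CF        PV=CF/(1+0.01225)^t    t·PV
  1        3.125         3.0872         3.0872
  2        3.125         3.0498         6.0996
  3        3.125         3.0129         9.0387
  4        3.125         2.9765        11.9058
  5        3.125         2.9404        14.7022
  6        3.125         2.9048        17.4291
  7        3.125         2.8697        20.0879
  8        3.125         2.8350        22.6797
  9        3.125         2.8007        25.2059
  10     103.125        91.3032       913.0322
  Σ                    117.7802     1,043.2683
P = 117.7802; Macaulay duration = 1,043.2683 / 117.7802 = 8.85776 half-year periods = 4.42888 years.
Modified duration = D_Mac / (1 + y) = 4.42888 / 1.01225 = 4.37528 years.

4.38 years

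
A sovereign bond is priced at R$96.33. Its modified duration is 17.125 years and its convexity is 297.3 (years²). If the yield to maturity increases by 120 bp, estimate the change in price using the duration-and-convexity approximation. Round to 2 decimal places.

Duration effect: -D_mod·Δy = -17.125 × (+0.012) = -0.205500
Convexity effect: ½·C·(Δy)² = 0.5 × 297.3 × (0.012)² = +0.0214056
ΔP/P ≈ -0.205500 + 0.0214056 = -0.1840944
ΔP ≈ 96.33 × (-0.1840944) = -17.733813552.

-R$17.73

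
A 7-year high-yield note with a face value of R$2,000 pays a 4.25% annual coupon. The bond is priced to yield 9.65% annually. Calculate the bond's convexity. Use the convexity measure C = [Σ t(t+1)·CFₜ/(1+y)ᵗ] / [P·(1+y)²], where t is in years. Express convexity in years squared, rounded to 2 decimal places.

With y = 0.0965:
  t   CF        PV=CF/(1+0.0965)^t    t·PV        t(t+1)·PV
  1        85.00        77.5194        77.5194         155.0388
  2        85.00        70.6971       141.3942         424.1827
  3        85.00        64.4752       193.4257         773.7030
  4        85.00        58.8010       235.2038       1,176.0191
  5        85.00        53.6260       268.1302       1,608.7813
  6        85.00        48.9066       293.4394       2,054.0755
  7     2,085.00     1,094.0713     7,658.4988      61,267.9902
  Σ                  1,468.0965     8,867.6115      67,459.7904
P = 1,468.0965.
Convexity = Σ t(t+1)·PV / [P·(1+y)²] = 67,459.7904 / (1,468.0965 × 1.202312) = 38.21845.

38.22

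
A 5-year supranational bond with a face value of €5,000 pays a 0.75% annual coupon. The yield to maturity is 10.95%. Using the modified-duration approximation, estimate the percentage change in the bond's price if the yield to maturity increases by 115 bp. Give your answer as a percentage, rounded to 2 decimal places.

Periodic yield y = 0.1095. Modified duration first:
  t   CF        PV=CF/(1+0.1095)^t    t·PV
  1        37.50        33.7990        33.7990
  2        37.50        30.4633        60.9266
  3        37.50        27.4568        82.3703
  4        37.50        24.7470        98.9879
  5     5,037.50     2,996.2533    14,981.2665
  Σ                  3,112.7193    15,257.3503
P = 3,112.7193; D_Mac = 4.90161 yrs; D_mod = 4.90161/(1+0.1095) = 4.41786 yrs.
ΔP/P ≈ -D_mod · Δy = -4.41786 × (+0.0115) = -0.050805 = -5.0805%.

-5.08%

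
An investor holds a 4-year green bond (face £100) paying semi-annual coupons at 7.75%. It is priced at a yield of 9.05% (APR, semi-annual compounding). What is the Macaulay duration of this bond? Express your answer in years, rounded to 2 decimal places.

Periodic yield y = 0.04525. Discount each cash flow and weight by its period:
  t   CF        PV=CF/(1+0.04525)^t    t·PV
  1        3.875         3.7072         3.7072
  2        3.875         3.5468         7.0935
  3        3.875         3.3932        10.1796
  4        3.875         3.2463        12.9853
  5        3.875         3.1058        15.5289
  6        3.875         2.9713        17.8280
  7        3.875         2.8427        19.8989
  8      103.875        72.9037       583.2297
  Σ                     95.7170       670.4511
Price P = Σ PV = 95.7170.
Macaulay duration = Σ(t·PV) / P = 670.4511 / 95.7170 = 7.00451 half-year periods.
In years: 7.00451 / 2 = 3.50226 years.

3.50 years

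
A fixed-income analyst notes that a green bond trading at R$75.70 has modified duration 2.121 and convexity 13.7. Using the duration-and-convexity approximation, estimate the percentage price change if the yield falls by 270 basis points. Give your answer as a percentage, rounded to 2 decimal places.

+6.23%

Duration effect: -D_mod·Δy = -2.121 × (-0.027) = +0.057267
Convexity effect: ½·C·(Δy)² = 0.5 × 13.7 × (-0.027)² = +0.00499365
ΔP/P ≈ +0.057267 + 0.00499365 = +0.06226065
= +6.226065%.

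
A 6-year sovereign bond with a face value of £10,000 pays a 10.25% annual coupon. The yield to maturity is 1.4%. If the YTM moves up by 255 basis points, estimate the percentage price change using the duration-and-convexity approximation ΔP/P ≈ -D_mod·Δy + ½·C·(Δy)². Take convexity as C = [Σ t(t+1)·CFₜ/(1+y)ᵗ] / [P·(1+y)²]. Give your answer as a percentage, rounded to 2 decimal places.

-11.57%

With y = 0.014:
  t   CF        PV=CF/(1+0.014)^t    t·PV        t(t+1)·PV
  1     1,025.00     1,010.8481     1,010.8481       2,021.6963
  2     1,025.00       996.8916     1,993.7833       5,981.3499
  3     1,025.00       983.1279     2,949.3836      11,797.5342
  4     1,025.00       969.5541     3,878.2164      19,391.0819
  5     1,025.00       956.1677     4,780.8387      28,685.0324
  6    11,025.00    10,142.6367    60,855.8200     425,990.7399
  Σ                 15,059.2261    75,468.8901     493,867.4345
P = 15,059.2261; D_Mac = 5.01147 yrs; D_mod = 4.94228 yrs; C = 31.89568.
Duration effect: -4.94228 × (+0.0255) = -0.126028
Convexity effect: 0.5 × 31.89568 × (0.0255)² = +0.0103701
ΔP/P ≈ -0.126028 + 0.0103701 = -0.115658 = -11.5658%.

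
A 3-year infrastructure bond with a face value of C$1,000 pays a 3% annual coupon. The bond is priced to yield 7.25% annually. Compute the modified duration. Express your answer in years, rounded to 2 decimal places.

2.71 years

Periodic yield y = 0.0725. First find Macaulay duration:
  t   CF        PV=CF/(1+0.0725)^t    t·PV
  1        30.00        27.9720        27.9720
  2        30.00        26.0811        52.1623
  3     1,030.00       834.9209     2,504.7626
  Σ                    888.9741     2,584.8970
P = 888.9741; Macaulay duration = 2,584.8970 / 888.9741 = 2.90773 years.
Modified duration = D_Mac / (1 + y) = 2.90773 / 1.0725 = 2.71117 years.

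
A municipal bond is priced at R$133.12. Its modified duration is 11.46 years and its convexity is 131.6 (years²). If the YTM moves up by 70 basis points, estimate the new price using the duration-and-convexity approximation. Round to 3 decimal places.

R$122.870

Duration effect: -D_mod·Δy = -11.46 × (+0.007) = -0.080220
Convexity effect: ½·C·(Δy)² = 0.5 × 131.6 × (0.007)² = +0.0032242
ΔP/P ≈ -0.080220 + 0.0032242 = -0.0769958
New price ≈ 133.12 × (1 - 0.0769958) = 122.870319104.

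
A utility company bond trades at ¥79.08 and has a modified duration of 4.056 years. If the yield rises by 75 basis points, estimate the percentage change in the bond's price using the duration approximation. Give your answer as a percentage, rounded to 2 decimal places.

-3.04%

Duration approximation: ΔP/P ≈ -D_mod · Δy = -4.056 × (+0.0075) = -0.030420.
As a percentage: -3.0420%.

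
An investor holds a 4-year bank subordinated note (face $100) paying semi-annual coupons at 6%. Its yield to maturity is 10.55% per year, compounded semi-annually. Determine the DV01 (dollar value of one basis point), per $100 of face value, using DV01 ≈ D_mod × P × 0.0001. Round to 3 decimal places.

$0.029

Periodic yield y = 0.05275.
  t   CF        PV=CF/(1+0.05275)^t    t·PV
  1         3.00         2.8497         2.8497
  2         3.00         2.7069         5.4138
  3         3.00         2.5713         7.7138
  4         3.00         2.4424         9.7697
  5         3.00         2.3200        11.6002
  6         3.00         2.2038        13.2227
  7         3.00         2.0934        14.6535
  8       103.00        68.2708       546.1667
  Σ                     85.4583       611.3901
P = 85.4583; D_Mac = 7.15425 half-year periods = 3.57713 yrs; D_mod = 3.39789 yrs.
DV01 ≈ 3.39789 × 85.4583 × 0.0001 = 0.029038.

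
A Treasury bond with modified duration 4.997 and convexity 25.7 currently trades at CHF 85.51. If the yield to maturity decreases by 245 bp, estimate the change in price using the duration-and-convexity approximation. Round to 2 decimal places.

Duration effect: -D_mod·Δy = -4.997 × (-0.0245) = +0.1224265
Convexity effect: ½·C·(Δy)² = 0.5 × 25.7 × (-0.0245)² = +0.0077132125
ΔP/P ≈ +0.1224265 + 0.0077132125 = +0.1301397125
ΔP ≈ 85.51 × (+0.1301397125) = +11.128246815875.

+CHF 11.13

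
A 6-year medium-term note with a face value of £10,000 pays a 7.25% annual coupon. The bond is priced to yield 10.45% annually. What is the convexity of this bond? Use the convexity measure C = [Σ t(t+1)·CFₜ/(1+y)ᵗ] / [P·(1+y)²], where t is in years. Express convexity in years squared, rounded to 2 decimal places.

26.84

With y = 0.1045:
  t   CF        PV=CF/(1+0.1045)^t    t·PV        t(t+1)·PV
  1       725.00       656.4056       656.4056       1,312.8112
  2       725.00       594.3011     1,188.6023       3,565.8069
  3       725.00       538.0726     1,614.2177       6,456.8707
  4       725.00       487.1639     1,948.6557       9,743.2786
  5       725.00       441.0719     2,205.3596      13,232.1575
  6    10,725.00     5,907.4898    35,444.9387     248,114.5711
  Σ                  8,624.5050    43,058.1796     282,425.4960
P = 8,624.5050.
Convexity = Σ t(t+1)·PV / [P·(1+y)²] = 282,425.4960 / (8,624.5050 × 1.219920) = 26.84345.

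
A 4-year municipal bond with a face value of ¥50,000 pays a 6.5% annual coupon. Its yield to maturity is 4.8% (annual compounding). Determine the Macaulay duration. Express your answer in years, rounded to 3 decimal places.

3.660 years

Periodic yield y = 0.048. Discount each cash flow and weight by its year:
  t   CF        PV=CF/(1+0.048)^t    t·PV
  1     3,250.00     3,101.1450     3,101.1450
  2     3,250.00     2,959.1079     5,918.2157
  3     3,250.00     2,823.5762     8,470.7286
  4    53,250.00    44,144.2844   176,577.1378
  Σ                 53,028.1135   194,067.2271
Price P = Σ PV = 53,028.1135.
Macaulay duration = Σ(t·PV) / P = 194,067.2271 / 53,028.1135 = 3.65970 years.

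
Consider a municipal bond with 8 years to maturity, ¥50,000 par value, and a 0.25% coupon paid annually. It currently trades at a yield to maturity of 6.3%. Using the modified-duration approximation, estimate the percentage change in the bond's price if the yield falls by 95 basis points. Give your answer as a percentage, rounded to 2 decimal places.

Periodic yield y = 0.063. Modified duration first:
  t   CF        PV=CF/(1+0.063)^t    t·PV
  1       125.00       117.5917       117.5917
  2       125.00       110.6225       221.2450
  3       125.00       104.0663       312.1990
  4       125.00        97.8987       391.5948
  5       125.00        92.0966       460.4831
  6       125.00        86.6384       519.8304
  7       125.00        81.5037       570.5257
  8    50,125.00    30,745.9750   245,967.7998
  Σ                 31,436.3929   248,561.2696
P = 31,436.3929; D_Mac = 7.90680 yrs; D_mod = 7.90680/(1+0.063) = 7.43819 yrs.
ΔP/P ≈ -D_mod · Δy = -7.43819 × (-0.0095) = +0.070663 = +7.0663%.

+7.07%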